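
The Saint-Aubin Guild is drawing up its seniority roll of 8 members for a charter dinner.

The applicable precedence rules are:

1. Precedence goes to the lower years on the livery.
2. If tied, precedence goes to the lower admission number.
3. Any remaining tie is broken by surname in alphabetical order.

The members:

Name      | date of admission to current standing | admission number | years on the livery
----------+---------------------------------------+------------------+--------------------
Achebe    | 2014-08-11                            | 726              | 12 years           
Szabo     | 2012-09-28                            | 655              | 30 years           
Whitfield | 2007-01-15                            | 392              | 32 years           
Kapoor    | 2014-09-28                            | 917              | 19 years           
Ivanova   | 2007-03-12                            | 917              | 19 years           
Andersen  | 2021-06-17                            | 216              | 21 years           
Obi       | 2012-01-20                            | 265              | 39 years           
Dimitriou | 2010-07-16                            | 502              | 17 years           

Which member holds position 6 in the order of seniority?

Szabo

By years on the livery (lower first): Achebe (12 years); then Dimitriou (17 years); then Ivanova and Kapoor (both 19 years); then Andersen (21 years); then Szabo (30 years); then Whitfield (32 years); then Obi (39 years).
Ivanova and Kapoor both have admission number 917, so the next rule applies.
Among Ivanova and Kapoor, alphabetically by surname: Ivanova before Kapoor.
Order: Achebe, Dimitriou, Ivanova, Kapoor, Andersen, Szabo, Whitfield, Obi.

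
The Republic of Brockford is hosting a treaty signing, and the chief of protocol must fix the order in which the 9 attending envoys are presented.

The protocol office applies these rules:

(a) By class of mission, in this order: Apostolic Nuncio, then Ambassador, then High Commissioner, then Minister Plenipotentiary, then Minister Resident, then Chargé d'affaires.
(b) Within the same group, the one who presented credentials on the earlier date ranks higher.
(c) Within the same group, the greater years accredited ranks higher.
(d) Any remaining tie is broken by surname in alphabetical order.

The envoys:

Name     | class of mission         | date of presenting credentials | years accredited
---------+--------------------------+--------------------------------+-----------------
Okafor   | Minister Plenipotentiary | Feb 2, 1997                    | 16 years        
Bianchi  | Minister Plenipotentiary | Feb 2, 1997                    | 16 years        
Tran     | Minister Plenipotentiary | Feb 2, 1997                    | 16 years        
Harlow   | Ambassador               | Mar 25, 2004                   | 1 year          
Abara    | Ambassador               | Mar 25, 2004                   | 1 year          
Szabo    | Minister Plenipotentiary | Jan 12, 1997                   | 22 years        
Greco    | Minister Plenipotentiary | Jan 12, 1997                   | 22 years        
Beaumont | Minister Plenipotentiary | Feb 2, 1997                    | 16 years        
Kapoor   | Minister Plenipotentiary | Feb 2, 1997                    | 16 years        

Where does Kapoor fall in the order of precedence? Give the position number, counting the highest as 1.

7

By class of mission: Abara and Harlow (Ambassador); then Greco, Szabo, Beaumont, Bianchi, Kapoor, Okafor and Tran (Minister Plenipotentiary).
Abara and Harlow both have date of presenting credentials Mar 25, 2004, so the next rule applies.
Abara and Harlow both have years accredited 1 year, so the next rule applies.
Among Abara and Harlow, alphabetically by surname: Abara before Harlow.
Among Greco, Szabo, Beaumont, Bianchi, Kapoor, Okafor and Tran, by date of presenting credentials (earlier first): Greco and Szabo (Jan 12, 1997) before Beaumont, Bianchi, Kapoor, Okafor and Tran (Feb 2, 1997).
Greco and Szabo both have years accredited 22 years, so the next rule applies.
Among Greco and Szabo, alphabetically by surname: Greco before Szabo.
Beaumont, Bianchi, Kapoor, Okafor and Tran all have years accredited 16 years, so the next rule applies.
Among Beaumont, Bianchi, Kapoor, Okafor and Tran, alphabetically by surname: Beaumont before Bianchi before Kapoor before Okafor before Tran.
Order: Abara, Harlow, Greco, Szabo, Beaumont, Bianchi, Kapoor, Okafor, Tran. So position 7.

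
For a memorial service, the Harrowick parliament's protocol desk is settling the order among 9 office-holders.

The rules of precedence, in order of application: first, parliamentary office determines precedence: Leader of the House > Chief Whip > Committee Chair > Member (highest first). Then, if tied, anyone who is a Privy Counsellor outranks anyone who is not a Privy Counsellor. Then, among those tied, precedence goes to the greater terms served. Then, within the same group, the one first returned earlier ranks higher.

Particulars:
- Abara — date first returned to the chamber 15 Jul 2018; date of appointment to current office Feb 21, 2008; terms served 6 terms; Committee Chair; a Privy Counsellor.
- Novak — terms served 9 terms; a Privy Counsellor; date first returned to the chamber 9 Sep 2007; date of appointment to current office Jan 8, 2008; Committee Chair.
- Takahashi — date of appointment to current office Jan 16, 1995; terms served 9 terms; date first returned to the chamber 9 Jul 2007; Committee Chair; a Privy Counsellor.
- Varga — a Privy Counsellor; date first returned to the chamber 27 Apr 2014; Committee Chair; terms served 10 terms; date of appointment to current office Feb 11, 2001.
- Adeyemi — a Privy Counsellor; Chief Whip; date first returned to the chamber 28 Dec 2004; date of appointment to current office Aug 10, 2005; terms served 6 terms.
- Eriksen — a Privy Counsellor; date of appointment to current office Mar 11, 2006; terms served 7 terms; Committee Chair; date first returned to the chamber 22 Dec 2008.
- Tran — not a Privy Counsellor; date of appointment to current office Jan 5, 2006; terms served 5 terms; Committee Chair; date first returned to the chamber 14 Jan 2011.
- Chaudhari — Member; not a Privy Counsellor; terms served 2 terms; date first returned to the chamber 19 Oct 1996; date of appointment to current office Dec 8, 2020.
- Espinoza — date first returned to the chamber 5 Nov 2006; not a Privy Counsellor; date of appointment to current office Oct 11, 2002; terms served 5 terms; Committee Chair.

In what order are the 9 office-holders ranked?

By parliamentary office: Adeyemi (Chief Whip); then Varga, Takahashi, Novak, Eriksen, Abara, Espinoza and Tran (Committee Chair); then Chaudhari (Member).
Among Varga, Takahashi, Novak, Eriksen, Abara, Espinoza and Tran, a Privy Counsellor before not a Privy Counsellor: Varga, Takahashi, Novak, Eriksen and Abara (a Privy Counsellor) before Espinoza and Tran (not a Privy Counsellor).
Among Varga, Takahashi, Novak, Eriksen and Abara, by terms served (higher first): Varga (10 terms) before Takahashi and Novak (9 terms) before Eriksen (7 terms) before Abara (6 terms).
Among Takahashi and Novak, by date first returned to the chamber (earlier first): Takahashi (9 Jul 2007) before Novak (9 Sep 2007).
Espinoza and Tran both have terms served 5 terms, so the next rule applies.
Among Espinoza and Tran, by date first returned to the chamber (earlier first): Espinoza (5 Nov 2006) before Tran (14 Jan 2011).
Full order: Adeyemi, Varga, Takahashi, Novak, Eriksen, Abara, Espinoza, Tran, Chaudhari.

Adeyemi, Varga, Takahashi, Novak, Eriksen, Abara, Espinoza, Tran, Chaudhari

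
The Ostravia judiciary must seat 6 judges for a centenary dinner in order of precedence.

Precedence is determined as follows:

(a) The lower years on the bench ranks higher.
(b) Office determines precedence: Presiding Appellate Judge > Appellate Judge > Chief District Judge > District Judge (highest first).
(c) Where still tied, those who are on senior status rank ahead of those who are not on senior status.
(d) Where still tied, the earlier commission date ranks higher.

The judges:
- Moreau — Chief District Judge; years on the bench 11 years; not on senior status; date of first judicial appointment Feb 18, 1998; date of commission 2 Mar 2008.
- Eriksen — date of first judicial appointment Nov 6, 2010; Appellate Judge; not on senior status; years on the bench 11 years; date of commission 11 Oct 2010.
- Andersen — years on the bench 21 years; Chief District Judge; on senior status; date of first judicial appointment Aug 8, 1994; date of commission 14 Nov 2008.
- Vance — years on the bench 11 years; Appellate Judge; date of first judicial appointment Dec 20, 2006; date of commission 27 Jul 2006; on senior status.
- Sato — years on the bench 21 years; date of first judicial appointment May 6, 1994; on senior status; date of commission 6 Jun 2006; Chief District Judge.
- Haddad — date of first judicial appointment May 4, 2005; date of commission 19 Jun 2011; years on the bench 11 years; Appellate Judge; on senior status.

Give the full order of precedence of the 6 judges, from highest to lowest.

Vance, Haddad, Eriksen, Moreau, Sato, Andersen

By years on the bench (lower first): Vance, Haddad, Eriksen and Moreau (each 11 years); then Sato and Andersen (both 21 years).
Among Vance, Haddad, Eriksen and Moreau, by office: Vance, Haddad and Eriksen (Appellate Judge) before Moreau (Chief District Judge).
Among Vance, Haddad and Eriksen, on senior status before not on senior status: Vance and Haddad (on senior status) before Eriksen (not on senior status).
Among Vance and Haddad, by date of commission (earlier first): Vance (27 Jul 2006) before Haddad (19 Jun 2011).
Sato and Andersen are each Chief District Judge, so the next rule applies.
Sato and Andersen are each on senior status, so the next rule applies.
Among Sato and Andersen, by date of commission (earlier first): Sato (6 Jun 2006) before Andersen (14 Nov 2008).
Full order: Vance, Haddad, Eriksen, Moreau, Sato, Andersen.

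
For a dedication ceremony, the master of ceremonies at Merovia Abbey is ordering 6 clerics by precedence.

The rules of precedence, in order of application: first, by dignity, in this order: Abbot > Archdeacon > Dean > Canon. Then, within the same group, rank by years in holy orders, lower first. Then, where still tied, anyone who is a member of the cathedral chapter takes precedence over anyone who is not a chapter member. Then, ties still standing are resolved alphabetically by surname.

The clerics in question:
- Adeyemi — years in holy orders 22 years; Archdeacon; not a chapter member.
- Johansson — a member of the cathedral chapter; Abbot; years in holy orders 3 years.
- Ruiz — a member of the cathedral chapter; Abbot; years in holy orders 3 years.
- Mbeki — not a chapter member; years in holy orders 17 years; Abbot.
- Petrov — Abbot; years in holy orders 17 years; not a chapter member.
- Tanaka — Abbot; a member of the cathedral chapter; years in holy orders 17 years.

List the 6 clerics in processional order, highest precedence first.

By dignity: Johansson, Ruiz, Tanaka, Mbeki and Petrov (Abbot); then Adeyemi (Archdeacon).
Among Johansson, Ruiz, Tanaka, Mbeki and Petrov, by years in holy orders (lower first): Johansson and Ruiz (3 years) before Tanaka, Mbeki and Petrov (17 years).
Johansson and Ruiz are each a member of the cathedral chapter, so the next rule applies.
Among Johansson and Ruiz, alphabetically by surname: Johansson before Ruiz.
Among Tanaka, Mbeki and Petrov, a member of the cathedral chapter before not a chapter member: Tanaka (a member of the cathedral chapter) before Mbeki and Petrov (not a chapter member).
Among Mbeki and Petrov, alphabetically by surname: Mbeki before Petrov.
Full order: Johansson, Ruiz, Tanaka, Mbeki, Petrov, Adeyemi.

Johansson, Ruiz, Tanaka, Mbeki, Petrov, Adeyemi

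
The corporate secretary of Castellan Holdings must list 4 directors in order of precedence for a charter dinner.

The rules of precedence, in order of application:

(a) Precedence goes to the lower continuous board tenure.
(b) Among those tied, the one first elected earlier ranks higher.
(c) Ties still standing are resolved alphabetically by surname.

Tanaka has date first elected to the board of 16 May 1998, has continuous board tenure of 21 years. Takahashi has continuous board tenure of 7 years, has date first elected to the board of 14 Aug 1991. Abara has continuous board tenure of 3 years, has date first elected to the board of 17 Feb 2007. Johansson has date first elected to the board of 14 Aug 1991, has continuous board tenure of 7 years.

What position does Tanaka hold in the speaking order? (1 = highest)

4

By continuous board tenure (lower first): Abara (3 years); then Johansson and Takahashi (both 7 years); then Tanaka (21 years).
Johansson and Takahashi both have date first elected to the board 14 Aug 1991, so the next rule applies.
Among Johansson and Takahashi, alphabetically by surname: Johansson before Takahashi.
Order: Abara, Johansson, Takahashi, Tanaka. So position 4.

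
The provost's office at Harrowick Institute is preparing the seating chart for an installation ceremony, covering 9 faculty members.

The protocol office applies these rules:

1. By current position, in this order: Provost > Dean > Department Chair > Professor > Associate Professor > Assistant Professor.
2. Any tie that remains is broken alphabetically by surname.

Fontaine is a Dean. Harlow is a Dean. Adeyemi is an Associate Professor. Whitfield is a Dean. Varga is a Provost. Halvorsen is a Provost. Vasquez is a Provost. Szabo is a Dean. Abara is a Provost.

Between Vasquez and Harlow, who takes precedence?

Vasquez

By current position: Abara, Halvorsen, Varga and Vasquez (Provost); then Fontaine, Harlow, Szabo and Whitfield (Dean); then Adeyemi (Associate Professor).
Among Abara, Halvorsen, Varga and Vasquez, alphabetically by surname: Abara before Halvorsen before Varga before Vasquez.
Among Fontaine, Harlow, Szabo and Whitfield, alphabetically by surname: Fontaine before Harlow before Szabo before Whitfield.
So Vasquez takes precedence.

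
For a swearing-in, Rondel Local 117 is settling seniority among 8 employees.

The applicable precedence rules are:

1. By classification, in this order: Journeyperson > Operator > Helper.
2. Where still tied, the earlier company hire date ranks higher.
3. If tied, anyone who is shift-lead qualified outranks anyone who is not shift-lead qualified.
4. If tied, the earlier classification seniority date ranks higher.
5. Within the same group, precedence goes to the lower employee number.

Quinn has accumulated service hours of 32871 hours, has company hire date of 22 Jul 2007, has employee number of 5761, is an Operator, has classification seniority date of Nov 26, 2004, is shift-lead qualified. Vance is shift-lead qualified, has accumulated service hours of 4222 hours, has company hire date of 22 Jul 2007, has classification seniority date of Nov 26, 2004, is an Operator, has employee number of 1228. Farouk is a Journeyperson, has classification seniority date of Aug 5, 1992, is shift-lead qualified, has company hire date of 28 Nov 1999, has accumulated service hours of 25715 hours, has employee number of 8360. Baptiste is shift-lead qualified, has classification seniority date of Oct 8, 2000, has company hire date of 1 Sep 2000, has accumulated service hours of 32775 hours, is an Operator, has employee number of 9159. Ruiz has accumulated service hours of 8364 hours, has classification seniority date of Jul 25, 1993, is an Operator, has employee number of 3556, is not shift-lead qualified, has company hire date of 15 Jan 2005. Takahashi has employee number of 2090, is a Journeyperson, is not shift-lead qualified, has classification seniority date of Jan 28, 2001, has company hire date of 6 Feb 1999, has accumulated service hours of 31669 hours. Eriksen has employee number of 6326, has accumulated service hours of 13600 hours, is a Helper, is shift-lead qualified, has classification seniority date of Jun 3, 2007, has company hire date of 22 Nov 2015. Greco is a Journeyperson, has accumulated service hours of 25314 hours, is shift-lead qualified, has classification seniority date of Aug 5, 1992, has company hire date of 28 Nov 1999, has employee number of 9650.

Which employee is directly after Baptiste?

Ruiz

By classification: Takahashi, Farouk and Greco (Journeyperson); then Baptiste, Ruiz, Vance and Quinn (Operator); then Eriksen (Helper).
Among Takahashi, Farouk and Greco, by company hire date (earlier first): Takahashi (6 Feb 1999) before Farouk and Greco (28 Nov 1999).
Farouk and Greco are each shift-lead qualified, so the next rule applies.
Farouk and Greco both have classification seniority date Aug 5, 1992, so the next rule applies.
Among Farouk and Greco, by employee number (lower first): Farouk (8360) before Greco (9650).
Among Baptiste, Ruiz, Vance and Quinn, by company hire date (earlier first): Baptiste (1 Sep 2000) before Ruiz (15 Jan 2005) before Vance and Quinn (22 Jul 2007).
Vance and Quinn are each shift-lead qualified, so the next rule applies.
Vance and Quinn both have classification seniority date Nov 26, 2004, so the next rule applies.
Among Vance and Quinn, by employee number (lower first): Vance (1228) before Quinn (5761).
Order: Takahashi, Farouk, Greco, Baptiste, Ruiz, Vance, Quinn, Eriksen.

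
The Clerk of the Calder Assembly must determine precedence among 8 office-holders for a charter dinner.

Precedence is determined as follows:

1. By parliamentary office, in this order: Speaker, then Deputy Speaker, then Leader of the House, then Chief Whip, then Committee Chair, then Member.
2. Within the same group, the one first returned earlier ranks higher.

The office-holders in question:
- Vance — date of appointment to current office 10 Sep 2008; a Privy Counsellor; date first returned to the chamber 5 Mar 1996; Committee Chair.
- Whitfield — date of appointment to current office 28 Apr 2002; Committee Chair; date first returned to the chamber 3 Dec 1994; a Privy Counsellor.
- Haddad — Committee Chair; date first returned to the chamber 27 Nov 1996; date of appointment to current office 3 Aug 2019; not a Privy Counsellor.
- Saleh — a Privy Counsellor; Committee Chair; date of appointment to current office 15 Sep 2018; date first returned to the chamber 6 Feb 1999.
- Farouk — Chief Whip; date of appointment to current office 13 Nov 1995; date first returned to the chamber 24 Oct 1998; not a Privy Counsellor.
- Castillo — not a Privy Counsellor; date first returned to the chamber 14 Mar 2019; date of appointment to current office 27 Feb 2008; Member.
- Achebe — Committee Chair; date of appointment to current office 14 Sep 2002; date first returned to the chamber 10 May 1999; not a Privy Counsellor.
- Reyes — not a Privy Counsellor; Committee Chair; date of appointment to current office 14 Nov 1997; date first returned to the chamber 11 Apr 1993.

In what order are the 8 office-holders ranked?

Farouk, Reyes, Whitfield, Vance, Haddad, Saleh, Achebe, Castillo

By parliamentary office: Farouk (Chief Whip); then Reyes, Whitfield, Vance, Haddad, Saleh and Achebe (Committee Chair); then Castillo (Member).
Among Reyes, Whitfield, Vance, Haddad, Saleh and Achebe, by date first returned to the chamber (earlier first): Reyes (11 Apr 1993) before Whitfield (3 Dec 1994) before Vance (5 Mar 1996) before Haddad (27 Nov 1996) before Saleh (6 Feb 1999) before Achebe (10 May 1999).
Full order: Farouk, Reyes, Whitfield, Vance, Haddad, Saleh, Achebe, Castillo.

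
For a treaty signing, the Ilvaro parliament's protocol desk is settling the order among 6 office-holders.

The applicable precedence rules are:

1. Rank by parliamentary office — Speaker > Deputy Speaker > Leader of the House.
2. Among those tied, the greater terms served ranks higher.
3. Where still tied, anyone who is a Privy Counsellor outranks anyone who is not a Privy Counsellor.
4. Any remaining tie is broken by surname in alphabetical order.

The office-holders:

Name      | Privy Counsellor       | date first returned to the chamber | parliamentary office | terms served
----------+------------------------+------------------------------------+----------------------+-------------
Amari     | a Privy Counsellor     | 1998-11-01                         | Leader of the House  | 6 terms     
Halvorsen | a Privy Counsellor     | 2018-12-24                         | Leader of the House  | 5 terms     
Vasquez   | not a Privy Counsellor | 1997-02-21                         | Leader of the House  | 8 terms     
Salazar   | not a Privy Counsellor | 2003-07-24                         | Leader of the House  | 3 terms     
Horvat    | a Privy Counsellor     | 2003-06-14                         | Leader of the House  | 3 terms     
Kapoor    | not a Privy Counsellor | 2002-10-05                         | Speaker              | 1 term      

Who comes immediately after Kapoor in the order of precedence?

By parliamentary office: Kapoor (Speaker); then Vasquez, Amari, Halvorsen, Horvat and Salazar (Leader of the House).
Among Vasquez, Amari, Halvorsen, Horvat and Salazar, by terms served (higher first): Vasquez (8 terms) before Amari (6 terms) before Halvorsen (5 terms) before Horvat and Salazar (3 terms).
Among Horvat and Salazar, a Privy Counsellor before not a Privy Counsellor: Horvat (a Privy Counsellor) before Salazar (not a Privy Counsellor).
Order: Kapoor, Vasquez, Amari, Halvorsen, Horvat, Salazar.

Vasquez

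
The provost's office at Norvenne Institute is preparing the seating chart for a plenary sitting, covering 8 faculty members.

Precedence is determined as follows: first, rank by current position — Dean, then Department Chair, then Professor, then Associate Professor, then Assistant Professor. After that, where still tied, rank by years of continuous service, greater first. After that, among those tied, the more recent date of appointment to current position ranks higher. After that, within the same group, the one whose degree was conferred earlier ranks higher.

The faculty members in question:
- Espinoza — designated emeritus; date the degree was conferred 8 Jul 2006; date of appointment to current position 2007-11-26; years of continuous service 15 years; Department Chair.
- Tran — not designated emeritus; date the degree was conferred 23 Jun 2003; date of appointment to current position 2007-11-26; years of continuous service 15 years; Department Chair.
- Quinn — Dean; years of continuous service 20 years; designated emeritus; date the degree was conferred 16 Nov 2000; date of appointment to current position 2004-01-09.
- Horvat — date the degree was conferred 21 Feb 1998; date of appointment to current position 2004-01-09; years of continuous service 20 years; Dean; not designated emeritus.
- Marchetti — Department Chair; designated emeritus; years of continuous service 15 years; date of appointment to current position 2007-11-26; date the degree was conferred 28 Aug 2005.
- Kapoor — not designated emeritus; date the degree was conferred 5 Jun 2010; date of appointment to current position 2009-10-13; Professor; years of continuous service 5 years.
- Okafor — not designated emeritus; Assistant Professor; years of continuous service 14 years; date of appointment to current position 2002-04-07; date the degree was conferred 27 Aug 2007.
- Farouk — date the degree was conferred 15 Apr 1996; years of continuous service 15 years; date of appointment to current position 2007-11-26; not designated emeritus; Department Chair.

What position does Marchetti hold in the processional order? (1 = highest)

By current position: Horvat and Quinn (Dean); then Farouk, Tran, Marchetti and Espinoza (Department Chair); then Kapoor (Professor); then Okafor (Assistant Professor).
Horvat and Quinn both have years of continuous service 20 years, so the next rule applies.
Horvat and Quinn both have date of appointment to current position 2004-01-09, so the next rule applies.
Among Horvat and Quinn, by date the degree was conferred (earlier first): Horvat (21 Feb 1998) before Quinn (16 Nov 2000).
Farouk, Tran, Marchetti and Espinoza all have years of continuous service 15 years, so the next rule applies.
Farouk, Tran, Marchetti and Espinoza all have date of appointment to current position 2007-11-26, so the next rule applies.
Among Farouk, Tran, Marchetti and Espinoza, by date the degree was conferred (earlier first): Farouk (15 Apr 1996) before Tran (23 Jun 2003) before Marchetti (28 Aug 2005) before Espinoza (8 Jul 2006).
Order: Horvat, Quinn, Farouk, Tran, Marchetti, Espinoza, Kapoor, Okafor. So position 5.

5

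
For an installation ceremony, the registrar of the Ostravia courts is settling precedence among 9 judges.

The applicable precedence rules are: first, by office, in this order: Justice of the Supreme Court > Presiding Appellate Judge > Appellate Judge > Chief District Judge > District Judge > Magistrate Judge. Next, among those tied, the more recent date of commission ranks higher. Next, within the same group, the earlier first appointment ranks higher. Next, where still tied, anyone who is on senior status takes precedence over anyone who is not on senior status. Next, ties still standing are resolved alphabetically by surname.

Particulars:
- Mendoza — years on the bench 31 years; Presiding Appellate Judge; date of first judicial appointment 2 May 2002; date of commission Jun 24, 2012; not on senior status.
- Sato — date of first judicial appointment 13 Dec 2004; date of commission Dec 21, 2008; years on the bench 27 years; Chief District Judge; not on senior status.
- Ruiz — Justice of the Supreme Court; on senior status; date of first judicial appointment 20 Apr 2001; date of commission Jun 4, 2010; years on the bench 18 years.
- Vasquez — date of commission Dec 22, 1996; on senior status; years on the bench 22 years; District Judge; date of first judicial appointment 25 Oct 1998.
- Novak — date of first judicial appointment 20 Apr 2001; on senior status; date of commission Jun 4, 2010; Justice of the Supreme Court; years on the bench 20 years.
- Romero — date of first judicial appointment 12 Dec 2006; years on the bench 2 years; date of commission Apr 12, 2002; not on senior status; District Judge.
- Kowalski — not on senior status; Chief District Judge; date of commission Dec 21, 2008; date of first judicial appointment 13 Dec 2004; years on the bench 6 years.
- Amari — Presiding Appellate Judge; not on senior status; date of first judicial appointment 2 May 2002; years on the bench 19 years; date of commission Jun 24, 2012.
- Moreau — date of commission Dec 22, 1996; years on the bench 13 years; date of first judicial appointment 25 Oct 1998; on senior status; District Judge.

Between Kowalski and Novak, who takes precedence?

By office: Novak and Ruiz (Justice of the Supreme Court); then Amari and Mendoza (Presiding Appellate Judge); then Kowalski and Sato (Chief District Judge); then Romero, Moreau and Vasquez (District Judge).
Novak and Ruiz both have date of commission Jun 4, 2010, so the next rule applies.
Novak and Ruiz both have date of first judicial appointment 20 Apr 2001, so the next rule applies.
Novak and Ruiz are each on senior status, so the next rule applies.
Among Novak and Ruiz, alphabetically by surname: Novak before Ruiz.
Amari and Mendoza both have date of commission Jun 24, 2012, so the next rule applies.
Amari and Mendoza both have date of first judicial appointment 2 May 2002, so the next rule applies.
Amari and Mendoza are each not on senior status, so the next rule applies.
Among Amari and Mendoza, alphabetically by surname: Amari before Mendoza.
Kowalski and Sato both have date of commission Dec 21, 2008, so the next rule applies.
Kowalski and Sato both have date of first judicial appointment 13 Dec 2004, so the next rule applies.
Kowalski and Sato are each not on senior status, so the next rule applies.
Among Kowalski and Sato, alphabetically by surname: Kowalski before Sato.
Among Romero, Moreau and Vasquez, by date of commission (later first): Romero (Apr 12, 2002) before Moreau and Vasquez (Dec 22, 1996).
Moreau and Vasquez both have date of first judicial appointment 25 Oct 1998, so the next rule applies.
Moreau and Vasquez are each on senior status, so the next rule applies.
Among Moreau and Vasquez, alphabetically by surname: Moreau before Vasquez.
So Novak takes precedence.

Novak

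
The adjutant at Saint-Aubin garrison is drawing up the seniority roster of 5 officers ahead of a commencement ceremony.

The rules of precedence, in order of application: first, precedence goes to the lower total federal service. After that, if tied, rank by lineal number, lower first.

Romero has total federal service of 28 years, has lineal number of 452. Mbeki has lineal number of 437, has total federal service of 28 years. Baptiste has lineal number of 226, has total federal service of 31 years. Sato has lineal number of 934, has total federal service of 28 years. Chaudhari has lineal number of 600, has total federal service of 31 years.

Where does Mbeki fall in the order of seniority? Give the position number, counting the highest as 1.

1

By total federal service (lower first): Mbeki, Romero and Sato (each 28 years); then Baptiste and Chaudhari (both 31 years).
Among Mbeki, Romero and Sato, by lineal number (lower first): Mbeki (437) before Romero (452) before Sato (934).
Among Baptiste and Chaudhari, by lineal number (lower first): Baptiste (226) before Chaudhari (600).
Order: Mbeki, Romero, Sato, Baptiste, Chaudhari. So position 1.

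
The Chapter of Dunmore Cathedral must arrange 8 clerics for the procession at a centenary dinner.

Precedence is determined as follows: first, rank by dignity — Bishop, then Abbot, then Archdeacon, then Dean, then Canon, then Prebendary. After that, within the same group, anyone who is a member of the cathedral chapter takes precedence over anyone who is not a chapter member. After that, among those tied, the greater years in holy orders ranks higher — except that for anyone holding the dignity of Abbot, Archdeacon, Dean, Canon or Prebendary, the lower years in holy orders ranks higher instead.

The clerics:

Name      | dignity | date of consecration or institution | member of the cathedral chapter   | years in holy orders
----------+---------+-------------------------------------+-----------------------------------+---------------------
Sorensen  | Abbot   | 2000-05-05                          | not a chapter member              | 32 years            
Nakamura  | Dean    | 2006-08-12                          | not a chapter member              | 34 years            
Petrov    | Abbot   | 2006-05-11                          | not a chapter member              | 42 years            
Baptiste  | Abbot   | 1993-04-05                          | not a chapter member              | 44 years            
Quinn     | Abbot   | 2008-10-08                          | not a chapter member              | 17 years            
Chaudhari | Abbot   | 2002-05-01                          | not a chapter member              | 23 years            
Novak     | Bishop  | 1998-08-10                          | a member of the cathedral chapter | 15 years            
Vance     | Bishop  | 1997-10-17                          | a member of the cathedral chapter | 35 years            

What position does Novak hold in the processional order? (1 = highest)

By dignity: Vance and Novak (Bishop); then Quinn, Chaudhari, Sorensen, Petrov and Baptiste (Abbot); then Nakamura (Dean).
Vance and Novak are each a member of the cathedral chapter, so the next rule applies.
Among Vance and Novak, by years in holy orders (higher first): Vance (35 years) before Novak (15 years).
Quinn, Chaudhari, Sorensen, Petrov and Baptiste are each not a chapter member, so the next rule applies.
Among Quinn, Chaudhari, Sorensen, Petrov and Baptiste, by years in holy orders (lower first) (reversed rule for this group): Quinn (17 years) before Chaudhari (23 years) before Sorensen (32 years) before Petrov (42 years) before Baptiste (44 years).
Order: Vance, Novak, Quinn, Chaudhari, Sorensen, Petrov, Baptiste, Nakamura. So position 2.

2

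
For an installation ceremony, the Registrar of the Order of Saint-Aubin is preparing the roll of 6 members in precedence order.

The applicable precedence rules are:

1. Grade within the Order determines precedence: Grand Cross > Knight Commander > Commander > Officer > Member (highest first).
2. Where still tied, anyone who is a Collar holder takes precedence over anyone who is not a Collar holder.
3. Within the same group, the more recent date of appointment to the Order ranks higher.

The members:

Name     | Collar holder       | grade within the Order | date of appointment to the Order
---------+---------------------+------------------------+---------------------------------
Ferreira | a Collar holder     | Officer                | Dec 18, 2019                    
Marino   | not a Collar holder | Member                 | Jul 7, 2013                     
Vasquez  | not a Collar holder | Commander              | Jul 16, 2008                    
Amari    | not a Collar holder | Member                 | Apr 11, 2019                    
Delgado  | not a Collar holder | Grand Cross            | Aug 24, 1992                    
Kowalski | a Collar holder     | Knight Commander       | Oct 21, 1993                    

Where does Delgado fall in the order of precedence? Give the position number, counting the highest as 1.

By grade within the Order: Delgado (Grand Cross); then Kowalski (Knight Commander); then Vasquez (Commander); then Ferreira (Officer); then Amari and Marino (Member).
Amari and Marino are each not a Collar holder, so the next rule applies.
Among Amari and Marino, by date of appointment to the Order (later first): Amari (Apr 11, 2019) before Marino (Jul 7, 2013).
Order: Delgado, Kowalski, Vasquez, Ferreira, Amari, Marino. So position 1.

1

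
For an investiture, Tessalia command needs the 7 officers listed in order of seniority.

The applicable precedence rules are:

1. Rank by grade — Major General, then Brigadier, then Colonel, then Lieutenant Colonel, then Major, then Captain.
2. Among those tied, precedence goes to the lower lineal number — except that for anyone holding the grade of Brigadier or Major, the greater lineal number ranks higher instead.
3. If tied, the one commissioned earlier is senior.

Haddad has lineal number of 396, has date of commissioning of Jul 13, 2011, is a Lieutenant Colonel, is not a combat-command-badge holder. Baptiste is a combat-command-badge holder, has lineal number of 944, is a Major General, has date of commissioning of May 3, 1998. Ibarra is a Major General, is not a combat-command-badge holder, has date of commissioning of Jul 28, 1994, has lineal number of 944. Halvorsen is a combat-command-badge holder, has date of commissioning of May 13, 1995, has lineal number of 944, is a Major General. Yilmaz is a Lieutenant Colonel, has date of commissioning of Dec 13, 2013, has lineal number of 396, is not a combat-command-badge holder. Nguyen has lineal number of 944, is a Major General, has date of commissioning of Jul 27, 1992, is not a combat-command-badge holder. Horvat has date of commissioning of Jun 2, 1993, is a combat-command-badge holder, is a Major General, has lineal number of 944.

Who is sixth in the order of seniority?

By grade: Nguyen, Horvat, Ibarra, Halvorsen and Baptiste (Major General); then Haddad and Yilmaz (Lieutenant Colonel).
Nguyen, Horvat, Ibarra, Halvorsen and Baptiste all have lineal number 944, so the next rule applies.
Among Nguyen, Horvat, Ibarra, Halvorsen and Baptiste, by date of commissioning (earlier first): Nguyen (Jul 27, 1992) before Horvat (Jun 2, 1993) before Ibarra (Jul 28, 1994) before Halvorsen (May 13, 1995) before Baptiste (May 3, 1998).
Haddad and Yilmaz both have lineal number 396, so the next rule applies.
Among Haddad and Yilmaz, by date of commissioning (earlier first): Haddad (Jul 13, 2011) before Yilmaz (Dec 13, 2013).
Order: Nguyen, Horvat, Ibarra, Halvorsen, Baptiste, Haddad, Yilmaz.

Haddad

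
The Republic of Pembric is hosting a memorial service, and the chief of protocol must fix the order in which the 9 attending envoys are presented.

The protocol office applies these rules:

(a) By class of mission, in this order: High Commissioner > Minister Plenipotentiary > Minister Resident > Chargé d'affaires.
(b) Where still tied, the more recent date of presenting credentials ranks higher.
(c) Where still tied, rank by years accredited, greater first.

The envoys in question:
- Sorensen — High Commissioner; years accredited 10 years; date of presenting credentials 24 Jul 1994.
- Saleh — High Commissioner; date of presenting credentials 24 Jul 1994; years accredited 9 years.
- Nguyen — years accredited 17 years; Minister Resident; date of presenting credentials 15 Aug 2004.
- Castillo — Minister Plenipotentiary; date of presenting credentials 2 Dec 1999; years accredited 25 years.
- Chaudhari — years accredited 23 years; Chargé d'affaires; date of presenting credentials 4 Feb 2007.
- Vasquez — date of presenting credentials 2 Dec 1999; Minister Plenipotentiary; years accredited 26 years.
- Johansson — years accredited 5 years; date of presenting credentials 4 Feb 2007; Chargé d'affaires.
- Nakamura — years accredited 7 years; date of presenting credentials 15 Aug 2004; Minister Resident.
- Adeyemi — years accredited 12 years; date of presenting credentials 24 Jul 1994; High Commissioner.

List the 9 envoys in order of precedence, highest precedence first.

By class of mission: Adeyemi, Sorensen and Saleh (High Commissioner); then Vasquez and Castillo (Minister Plenipotentiary); then Nguyen and Nakamura (Minister Resident); then Chaudhari and Johansson (Chargé d'affaires).
Adeyemi, Sorensen and Saleh all have date of presenting credentials 24 Jul 1994, so the next rule applies.
Among Adeyemi, Sorensen and Saleh, by years accredited (higher first): Adeyemi (12 years) before Sorensen (10 years) before Saleh (9 years).
Vasquez and Castillo both have date of presenting credentials 2 Dec 1999, so the next rule applies.
Among Vasquez and Castillo, by years accredited (higher first): Vasquez (26 years) before Castillo (25 years).
Nguyen and Nakamura both have date of presenting credentials 15 Aug 2004, so the next rule applies.
Among Nguyen and Nakamura, by years accredited (higher first): Nguyen (17 years) before Nakamura (7 years).
Chaudhari and Johansson both have date of presenting credentials 4 Feb 2007, so the next rule applies.
Among Chaudhari and Johansson, by years accredited (higher first): Chaudhari (23 years) before Johansson (5 years).
Full order: Adeyemi, Sorensen, Saleh, Vasquez, Castillo, Nguyen, Nakamura, Chaudhari, Johansson.

Adeyemi, Sorensen, Saleh, Vasquez, Castillo, Nguyen, Nakamura, Chaudhari, Johansson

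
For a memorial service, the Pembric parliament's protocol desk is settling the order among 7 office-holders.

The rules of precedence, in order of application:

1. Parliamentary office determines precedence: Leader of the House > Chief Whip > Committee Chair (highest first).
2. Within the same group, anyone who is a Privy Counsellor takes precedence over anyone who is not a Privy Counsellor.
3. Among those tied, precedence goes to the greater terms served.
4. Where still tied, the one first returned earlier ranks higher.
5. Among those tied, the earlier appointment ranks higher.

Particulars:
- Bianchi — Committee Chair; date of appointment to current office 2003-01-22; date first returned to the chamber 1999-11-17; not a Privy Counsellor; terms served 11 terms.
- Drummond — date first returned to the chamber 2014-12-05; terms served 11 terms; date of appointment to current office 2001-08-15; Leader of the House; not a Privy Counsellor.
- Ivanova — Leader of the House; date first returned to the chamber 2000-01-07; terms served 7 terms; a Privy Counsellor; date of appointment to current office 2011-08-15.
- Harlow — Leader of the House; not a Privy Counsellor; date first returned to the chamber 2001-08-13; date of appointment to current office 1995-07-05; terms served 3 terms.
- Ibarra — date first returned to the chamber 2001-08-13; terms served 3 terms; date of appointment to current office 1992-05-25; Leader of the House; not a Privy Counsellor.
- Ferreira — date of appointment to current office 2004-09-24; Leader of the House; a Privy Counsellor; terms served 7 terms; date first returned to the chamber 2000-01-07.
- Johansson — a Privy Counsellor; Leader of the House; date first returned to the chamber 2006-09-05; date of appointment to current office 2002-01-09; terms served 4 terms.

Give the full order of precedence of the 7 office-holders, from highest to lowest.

Ferreira, Ivanova, Johansson, Drummond, Ibarra, Harlow, Bianchi

By parliamentary office: Ferreira, Ivanova, Johansson, Drummond, Ibarra and Harlow (Leader of the House); then Bianchi (Committee Chair).
Among Ferreira, Ivanova, Johansson, Drummond, Ibarra and Harlow, a Privy Counsellor before not a Privy Counsellor: Ferreira, Ivanova and Johansson (a Privy Counsellor) before Drummond, Ibarra and Harlow (not a Privy Counsellor).
Among Ferreira, Ivanova and Johansson, by terms served (higher first): Ferreira and Ivanova (7 terms) before Johansson (4 terms).
Ferreira and Ivanova both have date first returned to the chamber 2000-01-07, so the next rule applies.
Among Ferreira and Ivanova, by date of appointment to current office (earlier first): Ferreira (2004-09-24) before Ivanova (2011-08-15).
Among Drummond, Ibarra and Harlow, by terms served (higher first): Drummond (11 terms) before Ibarra and Harlow (3 terms).
Ibarra and Harlow both have date first returned to the chamber 2001-08-13, so the next rule applies.
Among Ibarra and Harlow, by date of appointment to current office (earlier first): Ibarra (1992-05-25) before Harlow (1995-07-05).
Full order: Ferreira, Ivanova, Johansson, Drummond, Ibarra, Harlow, Bianchi.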